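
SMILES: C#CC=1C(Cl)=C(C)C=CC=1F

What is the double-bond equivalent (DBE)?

Molecular formula from the SMILES: C9H6ClF.
DoU = (2C + 2 + N − H − X)/2 = (2·9 + 2 + 0 − 6 − 2)/2 = 12/2 = 6.
(Structurally: 1 ring(s) + 5 π bond(s) = 6.)

6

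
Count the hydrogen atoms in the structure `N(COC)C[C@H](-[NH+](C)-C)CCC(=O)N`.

22

Hydrogens are implicit in SMILES; fill each atom to its normal valence:
  4 × C: 2 H each → 8
  3 × C: 3 H each → 9
  2 × O: no H
  1 × C: 1 H
  1 × C: no H
  1 × N: 2 H
  1 × N: 1 H
  1 × N (charge +1): 1 H
  Total hydrogens = 22.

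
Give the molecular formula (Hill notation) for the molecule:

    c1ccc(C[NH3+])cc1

C7H10N+

Heavy atoms from the SMILES: 7 C, 1 N.
Implicit hydrogens by atom environment:
  5 × C (aromatic): 1 H each → 5
  1 × C: 2 H
  1 × C (aromatic): no H
  1 × N (charge +1): 3 H
  Total hydrogens = 10.
Net charge +1.
Molecular formula: C7H10N+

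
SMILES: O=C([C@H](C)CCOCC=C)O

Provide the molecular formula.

C8H14O3

Heavy atoms from the SMILES: 8 C, 3 O.
Implicit hydrogens by atom environment:
  4 × C: 2 H each → 8
  2 × C: 1 H each → 2
  2 × O: no H
  1 × C: 3 H
  1 × C: no H
  1 × O: 1 H
  Total hydrogens = 14.
Molecular formula: C8H14O3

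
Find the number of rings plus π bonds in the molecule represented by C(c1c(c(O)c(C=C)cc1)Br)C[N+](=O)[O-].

Molecular formula from the SMILES: C10H10BrNO3.
DoU = (2C + 2 + N − H − X)/2 = (2·10 + 2 + 1 − 10 − 1)/2 = 12/2 = 6.
(Structurally: 1 ring(s) + 5 π bond(s) = 6.)

6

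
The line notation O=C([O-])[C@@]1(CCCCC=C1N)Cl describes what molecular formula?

Heavy atoms from the SMILES: 8 C, 1 Cl, 1 N, 2 O.
Implicit hydrogens by atom environment:
  4 × C: 2 H each → 8
  3 × C: no H
  1 × C: 1 H
  1 × Cl: no H
  1 × N: 2 H
  1 × O: no H
  1 × O (charge -1): no H
  Total hydrogens = 11.
Net charge -1.
Molecular formula: C8H11ClNO2-

C8H11ClNO2-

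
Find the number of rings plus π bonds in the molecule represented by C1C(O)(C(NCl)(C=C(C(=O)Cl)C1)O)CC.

Molecular formula from the SMILES: C9H13Cl2NO3.
DoU = (2C + 2 + N − H − X)/2 = (2·9 + 2 + 1 − 13 − 2)/2 = 6/2 = 3.
(Structurally: 1 ring(s) + 2 π bond(s) = 3.)

3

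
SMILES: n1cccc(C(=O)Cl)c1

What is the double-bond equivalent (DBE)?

5

Molecular formula from the SMILES: C6H4ClNO.
DoU = (2C + 2 + N − H − X)/2 = (2·6 + 2 + 1 − 4 − 1)/2 = 10/2 = 5.
(Structurally: 1 ring(s) + 4 π bond(s) = 5.)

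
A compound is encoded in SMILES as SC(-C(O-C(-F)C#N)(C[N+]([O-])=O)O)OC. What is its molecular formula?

Heavy atoms from the SMILES: 6 C, 1 F, 2 N, 5 O, 1 S.
Implicit hydrogens by atom environment:
  3 × O: no H
  2 × C: 1 H each → 2
  2 × C: no H
  1 × C: 3 H
  1 × C: 2 H
  1 × F: no H
  1 × N: no H
  1 × N (charge +1): no H
  1 × O: 1 H
  1 × O (charge -1): no H
  1 × S: 1 H
  Total hydrogens = 9.
Molecular formula: C6H9FN2O5S

C6H9FN2O5S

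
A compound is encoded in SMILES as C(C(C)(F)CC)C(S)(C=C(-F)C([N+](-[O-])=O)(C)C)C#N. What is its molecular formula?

Heavy atoms from the SMILES: 12 C, 2 F, 2 N, 2 O, 1 S.
Implicit hydrogens by atom environment:
  5 × C: no H
  4 × C: 3 H each → 12
  2 × C: 2 H each → 4
  2 × F: no H
  1 × C: 1 H
  1 × N (charge +1): no H
  1 × N: no H
  1 × O: no H
  1 × O (charge -1): no H
  1 × S: 1 H
  Total hydrogens = 18.
Molecular formula: C12H18F2N2O2S

C12H18F2N2O2S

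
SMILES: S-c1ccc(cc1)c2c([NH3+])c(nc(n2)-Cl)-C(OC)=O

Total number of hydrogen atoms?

Hydrogens are implicit in SMILES; fill each atom to its normal valence:
  6 × C (aromatic): no H
  4 × C (aromatic): 1 H each → 4
  2 × N (aromatic): no H
  2 × O: no H
  1 × C: 3 H
  1 × C: no H
  1 × Cl: no H
  1 × N (charge +1): 3 H
  1 × S: 1 H
  Total hydrogens = 11.

11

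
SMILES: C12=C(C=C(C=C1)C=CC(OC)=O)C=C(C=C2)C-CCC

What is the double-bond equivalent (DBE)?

Molecular formula from the SMILES: C18H20O2.
DoU = (2C + 2 + N − H − X)/2 = (2·18 + 2 + 0 − 20 − 0)/2 = 18/2 = 9.
(Structurally: 2 ring(s) + 7 π bond(s) = 9.)

9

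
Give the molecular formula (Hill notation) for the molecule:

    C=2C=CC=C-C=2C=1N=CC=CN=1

Heavy atoms from the SMILES: 10 C, 2 N.
Implicit hydrogens by atom environment:
  8 × C (aromatic): 1 H each → 8
  2 × C (aromatic): no H
  2 × N (aromatic): no H
  Total hydrogens = 8.
Molecular formula: C10H8N2

C10H8N2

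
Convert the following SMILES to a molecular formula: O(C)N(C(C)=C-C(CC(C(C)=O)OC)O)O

Heavy atoms from the SMILES: 10 C, 1 N, 5 O.
Implicit hydrogens by atom environment:
  4 × C: 3 H each → 12
  3 × C: 1 H each → 3
  3 × O: no H
  2 × C: no H
  2 × O: 1 H each → 2
  1 × C: 2 H
  1 × N: no H
  Total hydrogens = 19.
Molecular formula: C10H19NO5

C10H19NO5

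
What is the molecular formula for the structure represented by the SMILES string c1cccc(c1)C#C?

Heavy atoms from the SMILES: 8 C.
Implicit hydrogens by atom environment:
  5 × C (aromatic): 1 H each → 5
  1 × C: 1 H
  1 × C (aromatic): no H
  1 × C: no H
  Total hydrogens = 6.
Molecular formula: C8H6

C8H6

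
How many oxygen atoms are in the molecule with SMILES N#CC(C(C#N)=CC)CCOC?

1

The symbol for oxygen appears 1 time in the SMILES.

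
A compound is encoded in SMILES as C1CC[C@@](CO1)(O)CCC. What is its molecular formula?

Heavy atoms from the SMILES: 8 C, 2 O.
Implicit hydrogens by atom environment:
  6 × C: 2 H each → 12
  1 × C: 3 H
  1 × C: no H
  1 × O: 1 H
  1 × O: no H
  Total hydrogens = 16.
Molecular formula: C8H16O2

C8H16O2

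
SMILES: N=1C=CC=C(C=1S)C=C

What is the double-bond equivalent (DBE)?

5

Molecular formula from the SMILES: C7H7NS.
DoU = (2C + 2 + N − H − X)/2 = (2·7 + 2 + 1 − 7 − 0)/2 = 10/2 = 5.
(Structurally: 1 ring(s) + 4 π bond(s) = 5.)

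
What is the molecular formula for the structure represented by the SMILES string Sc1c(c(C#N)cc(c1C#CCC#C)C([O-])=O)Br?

Heavy atoms from the SMILES: 1 Br, 13 C, 1 N, 2 O, 1 S.
Implicit hydrogens by atom environment:
  5 × C (aromatic): no H
  5 × C: no H
  1 × Br: no H
  1 × C: 2 H
  1 × C (aromatic): 1 H
  1 × C: 1 H
  1 × N: no H
  1 × O: no H
  1 × O (charge -1): no H
  1 × S: 1 H
  Total hydrogens = 5.
Net charge -1.
Molecular formula: C13H5BrNO2S-

C13H5BrNO2S-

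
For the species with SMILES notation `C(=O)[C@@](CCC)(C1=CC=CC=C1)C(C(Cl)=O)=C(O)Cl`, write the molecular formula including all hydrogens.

C14H14Cl2O3

Heavy atoms from the SMILES: 14 C, 2 Cl, 3 O.
Implicit hydrogens by atom environment:
  5 × C (aromatic): 1 H each → 5
  4 × C: no H
  2 × C: 2 H each → 4
  2 × Cl: no H
  2 × O: no H
  1 × C: 3 H
  1 × C: 1 H
  1 × C (aromatic): no H
  1 × O: 1 H
  Total hydrogens = 14.
Molecular formula: C14H14Cl2O3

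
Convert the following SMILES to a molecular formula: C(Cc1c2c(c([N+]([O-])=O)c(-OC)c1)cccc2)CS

C14H15NO3S

Heavy atoms from the SMILES: 14 C, 1 N, 3 O, 1 S.
Implicit hydrogens by atom environment:
  5 × C (aromatic): 1 H each → 5
  5 × C (aromatic): no H
  3 × C: 2 H each → 6
  2 × O: no H
  1 × C: 3 H
  1 × N (charge +1): no H
  1 × O (charge -1): no H
  1 × S: 1 H
  Total hydrogens = 15.
Molecular formula: C14H15NO3S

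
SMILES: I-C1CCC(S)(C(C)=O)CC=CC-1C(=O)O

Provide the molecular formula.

Heavy atoms from the SMILES: 11 C, 1 I, 3 O, 1 S.
Implicit hydrogens by atom environment:
  4 × C: 1 H each → 4
  3 × C: 2 H each → 6
  3 × C: no H
  2 × O: no H
  1 × C: 3 H
  1 × I: no H
  1 × O: 1 H
  1 × S: 1 H
  Total hydrogens = 15.
Molecular formula: C11H15IO3S

C11H15IO3S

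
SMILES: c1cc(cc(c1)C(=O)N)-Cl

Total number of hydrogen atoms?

Hydrogens are implicit in SMILES; fill each atom to its normal valence:
  4 × C (aromatic): 1 H each → 4
  2 × C (aromatic): no H
  1 × C: no H
  1 × Cl: no H
  1 × N: 2 H
  1 × O: no H
  Total hydrogens = 6.

6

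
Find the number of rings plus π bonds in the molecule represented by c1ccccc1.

Molecular formula from the SMILES: C6H6.
DoU = (2C + 2 + N − H − X)/2 = (2·6 + 2 + 0 − 6 − 0)/2 = 8/2 = 4.
(Structurally: 1 ring(s) + 3 π bond(s) = 4.)

4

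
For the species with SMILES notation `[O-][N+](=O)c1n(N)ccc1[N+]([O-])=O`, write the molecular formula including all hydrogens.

C4H4N4O4

Heavy atoms from the SMILES: 4 C, 4 N, 4 O.
Implicit hydrogens by atom environment:
  2 × C (aromatic): 1 H each → 2
  2 × C (aromatic): no H
  2 × N (charge +1): no H
  2 × O: no H
  2 × O (charge -1): no H
  1 × N: 2 H
  1 × N (aromatic): no H
  Total hydrogens = 4.
Molecular formula: C4H4N4O4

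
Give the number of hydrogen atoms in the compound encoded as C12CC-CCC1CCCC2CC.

22

Hydrogens are implicit in SMILES; fill each atom to its normal valence:
  8 × C: 2 H each → 16
  3 × C: 1 H each → 3
  1 × C: 3 H
  Total hydrogens = 22.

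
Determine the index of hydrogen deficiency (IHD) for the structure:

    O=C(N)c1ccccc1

Molecular formula from the SMILES: C7H7NO.
DoU = (2C + 2 + N − H − X)/2 = (2·7 + 2 + 1 − 7 − 0)/2 = 10/2 = 5.
(Structurally: 1 ring(s) + 4 π bond(s) = 5.)

5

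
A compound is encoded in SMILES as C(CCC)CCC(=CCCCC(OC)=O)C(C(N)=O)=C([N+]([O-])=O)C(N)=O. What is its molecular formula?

C17H27N3O6

Heavy atoms from the SMILES: 17 C, 3 N, 6 O.
Implicit hydrogens by atom environment:
  8 × C: 2 H each → 16
  6 × C: no H
  5 × O: no H
  2 × C: 3 H each → 6
  2 × N: 2 H each → 4
  1 × C: 1 H
  1 × N (charge +1): no H
  1 × O (charge -1): no H
  Total hydrogens = 27.
Molecular formula: C17H27N3O6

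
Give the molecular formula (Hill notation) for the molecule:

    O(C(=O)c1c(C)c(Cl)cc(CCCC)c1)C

C13H17ClO2

Heavy atoms from the SMILES: 13 C, 1 Cl, 2 O.
Implicit hydrogens by atom environment:
  4 × C (aromatic): no H
  3 × C: 3 H each → 9
  3 × C: 2 H each → 6
  2 × C (aromatic): 1 H each → 2
  2 × O: no H
  1 × C: no H
  1 × Cl: no H
  Total hydrogens = 17.
Molecular formula: C13H17ClO2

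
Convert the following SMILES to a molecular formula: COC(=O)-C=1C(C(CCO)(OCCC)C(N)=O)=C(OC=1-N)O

C13H20N2O7

Heavy atoms from the SMILES: 13 C, 2 N, 7 O.
Implicit hydrogens by atom environment:
  4 × C: 2 H each → 8
  4 × C (aromatic): no H
  4 × O: no H
  3 × C: no H
  2 × C: 3 H each → 6
  2 × N: 2 H each → 4
  2 × O: 1 H each → 2
  1 × O (aromatic): no H
  Total hydrogens = 20.
Molecular formula: C13H20N2O7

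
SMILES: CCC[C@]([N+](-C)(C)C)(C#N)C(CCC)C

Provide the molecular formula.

C13H27N2+

Heavy atoms from the SMILES: 13 C, 2 N.
Implicit hydrogens by atom environment:
  6 × C: 3 H each → 18
  4 × C: 2 H each → 8
  2 × C: no H
  1 × C: 1 H
  1 × N (charge +1): no H
  1 × N: no H
  Total hydrogens = 27.
Net charge +1.
Molecular formula: C13H27N2+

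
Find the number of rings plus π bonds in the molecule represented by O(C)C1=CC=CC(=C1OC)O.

4

Molecular formula from the SMILES: C8H10O3.
DoU = (2C + 2 + N − H − X)/2 = (2·8 + 2 + 0 − 10 − 0)/2 = 8/2 = 4.
(Structurally: 1 ring(s) + 3 π bond(s) = 4.)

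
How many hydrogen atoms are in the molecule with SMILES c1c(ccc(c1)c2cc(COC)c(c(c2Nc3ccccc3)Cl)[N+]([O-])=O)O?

17

Hydrogens are implicit in SMILES; fill each atom to its normal valence:
  10 × C (aromatic): 1 H each → 10
  8 × C (aromatic): no H
  2 × O: no H
  1 × C: 3 H
  1 × C: 2 H
  1 × Cl: no H
  1 × N: 1 H
  1 × N (charge +1): no H
  1 × O: 1 H
  1 × O (charge -1): no H
  Total hydrogens = 17.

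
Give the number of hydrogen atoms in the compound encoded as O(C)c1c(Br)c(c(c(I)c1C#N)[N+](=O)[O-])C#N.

Hydrogens are implicit in SMILES; fill each atom to its normal valence:
  6 × C (aromatic): no H
  2 × C: no H
  2 × N: no H
  2 × O: no H
  1 × Br: no H
  1 × C: 3 H
  1 × I: no H
  1 × N (charge +1): no H
  1 × O (charge -1): no H
  Total hydrogens = 3.

3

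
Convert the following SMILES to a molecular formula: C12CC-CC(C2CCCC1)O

C10H18O

Heavy atoms from the SMILES: 10 C, 1 O.
Implicit hydrogens by atom environment:
  7 × C: 2 H each → 14
  3 × C: 1 H each → 3
  1 × O: 1 H
  Total hydrogens = 18.
Molecular formula: C10H18O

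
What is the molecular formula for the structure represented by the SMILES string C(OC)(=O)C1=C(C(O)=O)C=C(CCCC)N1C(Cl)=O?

Heavy atoms from the SMILES: 12 C, 1 Cl, 1 N, 5 O.
Implicit hydrogens by atom environment:
  4 × O: no H
  3 × C: 2 H each → 6
  3 × C (aromatic): no H
  3 × C: no H
  2 × C: 3 H each → 6
  1 × C (aromatic): 1 H
  1 × Cl: no H
  1 × N (aromatic): no H
  1 × O: 1 H
  Total hydrogens = 14.
Molecular formula: C12H14ClNO5

C12H14ClNO5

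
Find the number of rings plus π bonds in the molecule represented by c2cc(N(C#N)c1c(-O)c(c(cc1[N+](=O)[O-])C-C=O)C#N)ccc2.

Molecular formula from the SMILES: C16H10N4O4.
DoU = (2C + 2 + N − H − X)/2 = (2·16 + 2 + 4 − 10 − 0)/2 = 28/2 = 14.
(Structurally: 2 ring(s) + 12 π bond(s) = 14.)

14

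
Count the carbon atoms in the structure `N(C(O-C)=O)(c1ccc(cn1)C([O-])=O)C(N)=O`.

9

The symbol for carbon appears 9 times in the SMILES. Lowercase c denotes aromatic carbon and counts toward C.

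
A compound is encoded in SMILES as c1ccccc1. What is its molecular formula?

Heavy atoms from the SMILES: 6 C.
Implicit hydrogens by atom environment:
  6 × C (aromatic): 1 H each → 6
  Total hydrogens = 6.
Molecular formula: C6H6

C6H6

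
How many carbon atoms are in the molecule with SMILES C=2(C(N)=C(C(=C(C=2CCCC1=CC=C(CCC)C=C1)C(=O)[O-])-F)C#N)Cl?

20

The symbol for carbon appears 20 times in the SMILES. (Cl is a single chlorine, not C + l.)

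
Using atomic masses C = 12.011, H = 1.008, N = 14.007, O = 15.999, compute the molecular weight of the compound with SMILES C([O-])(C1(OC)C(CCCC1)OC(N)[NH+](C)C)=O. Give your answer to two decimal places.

246.31

Molecular formula: C11H22N2O4.
M = 11×12.011 + 22×1.008 + 2×14.007 + 4×15.999 = 246.31 g/mol.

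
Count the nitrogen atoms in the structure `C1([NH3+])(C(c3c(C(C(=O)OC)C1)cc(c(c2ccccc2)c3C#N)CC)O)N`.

3

The symbol for nitrogen appears 3 times in the SMILES.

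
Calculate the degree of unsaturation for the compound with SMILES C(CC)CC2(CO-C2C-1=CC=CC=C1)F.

Molecular formula from the SMILES: C13H17FO.
DoU = (2C + 2 + N − H − X)/2 = (2·13 + 2 + 0 − 17 − 1)/2 = 10/2 = 5.
(Structurally: 2 ring(s) + 3 π bond(s) = 5.)

5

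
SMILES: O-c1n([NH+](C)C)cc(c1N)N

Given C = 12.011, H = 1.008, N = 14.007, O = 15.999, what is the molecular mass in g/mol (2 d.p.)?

157.20

Molecular formula: C6H13N4O+.
M = 6×12.011 + 13×1.008 + 4×14.007 + 1×15.999 = 157.20 g/mol.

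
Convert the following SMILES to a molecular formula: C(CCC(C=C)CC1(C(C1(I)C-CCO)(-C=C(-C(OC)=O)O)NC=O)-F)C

C19H29FINO5

Heavy atoms from the SMILES: 19 C, 1 F, 1 I, 1 N, 5 O.
Implicit hydrogens by atom environment:
  8 × C: 2 H each → 16
  5 × C: no H
  4 × C: 1 H each → 4
  3 × O: no H
  2 × C: 3 H each → 6
  2 × O: 1 H each → 2
  1 × F: no H
  1 × I: no H
  1 × N: 1 H
  Total hydrogens = 29.
Molecular formula: C19H29FINO5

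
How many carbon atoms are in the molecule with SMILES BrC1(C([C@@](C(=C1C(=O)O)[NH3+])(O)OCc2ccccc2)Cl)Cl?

The symbol for carbon appears 13 times in the SMILES. Lowercase c denotes aromatic carbon and counts toward C.

13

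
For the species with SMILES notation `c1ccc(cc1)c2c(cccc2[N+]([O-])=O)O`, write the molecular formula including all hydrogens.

Heavy atoms from the SMILES: 12 C, 1 N, 3 O.
Implicit hydrogens by atom environment:
  8 × C (aromatic): 1 H each → 8
  4 × C (aromatic): no H
  1 × N (charge +1): no H
  1 × O: 1 H
  1 × O: no H
  1 × O (charge -1): no H
  Total hydrogens = 9.
Molecular formula: C12H9NO3

C12H9NO3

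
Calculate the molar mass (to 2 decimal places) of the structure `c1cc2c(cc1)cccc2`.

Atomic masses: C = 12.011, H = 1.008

128.17

Molecular formula: C10H8.
M = 10×12.011 + 8×1.008 = 128.17 g/mol.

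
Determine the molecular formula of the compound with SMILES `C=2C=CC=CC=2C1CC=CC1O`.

C11H12O

Heavy atoms from the SMILES: 11 C, 1 O.
Implicit hydrogens by atom environment:
  5 × C (aromatic): 1 H each → 5
  4 × C: 1 H each → 4
  1 × C: 2 H
  1 × C (aromatic): no H
  1 × O: 1 H
  Total hydrogens = 12.
Molecular formula: C11H12O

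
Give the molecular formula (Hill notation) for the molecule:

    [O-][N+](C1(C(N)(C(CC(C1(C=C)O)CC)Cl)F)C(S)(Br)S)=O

C11H17BrClFN2O3S2

Heavy atoms from the SMILES: 1 Br, 11 C, 1 Cl, 1 F, 2 N, 3 O, 2 S.
Implicit hydrogens by atom environment:
  4 × C: no H
  3 × C: 2 H each → 6
  3 × C: 1 H each → 3
  2 × S: 1 H each → 2
  1 × Br: no H
  1 × C: 3 H
  1 × Cl: no H
  1 × F: no H
  1 × N: 2 H
  1 × N (charge +1): no H
  1 × O: 1 H
  1 × O: no H
  1 × O (charge -1): no H
  Total hydrogens = 17.
Molecular formula: C11H17BrClFN2O3S2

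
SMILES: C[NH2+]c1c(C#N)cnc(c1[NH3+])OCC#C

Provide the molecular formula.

Heavy atoms from the SMILES: 10 C, 4 N, 1 O.
Implicit hydrogens by atom environment:
  4 × C (aromatic): no H
  2 × C: no H
  1 × C: 3 H
  1 × C: 2 H
  1 × C (aromatic): 1 H
  1 × C: 1 H
  1 × N (charge +1): 3 H
  1 × N (charge +1): 2 H
  1 × N (aromatic): no H
  1 × N: no H
  1 × O: no H
  Total hydrogens = 12.
Net charge +2.
Molecular formula: [C10H12N4O]2+

[C10H12N4O]2+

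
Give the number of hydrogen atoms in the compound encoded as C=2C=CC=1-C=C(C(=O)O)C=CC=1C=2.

Hydrogens are implicit in SMILES; fill each atom to its normal valence:
  7 × C (aromatic): 1 H each → 7
  3 × C (aromatic): no H
  1 × C: no H
  1 × O: 1 H
  1 × O: no H
  Total hydrogens = 8.

8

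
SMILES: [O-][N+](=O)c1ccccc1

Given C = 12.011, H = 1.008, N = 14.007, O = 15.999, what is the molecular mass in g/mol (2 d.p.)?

123.11

Molecular formula: C6H5NO2.
M = 6×12.011 + 5×1.008 + 1×14.007 + 2×15.999 = 123.11 g/mol.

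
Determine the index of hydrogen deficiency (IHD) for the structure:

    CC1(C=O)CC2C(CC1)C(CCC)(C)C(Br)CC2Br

3

Molecular formula from the SMILES: C16H26Br2O.
DoU = (2C + 2 + N − H − X)/2 = (2·16 + 2 + 0 − 26 − 2)/2 = 6/2 = 3.
(Structurally: 2 ring(s) + 1 π bond(s) = 3.)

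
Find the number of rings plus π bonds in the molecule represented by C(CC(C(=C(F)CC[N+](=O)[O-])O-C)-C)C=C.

3

Molecular formula from the SMILES: C11H18FNO3.
DoU = (2C + 2 + N − H − X)/2 = (2·11 + 2 + 1 − 18 − 1)/2 = 6/2 = 3.
(Structurally: 0 ring(s) + 3 π bond(s) = 3.)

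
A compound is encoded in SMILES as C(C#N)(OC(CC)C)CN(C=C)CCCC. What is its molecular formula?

C13H24N2O

Heavy atoms from the SMILES: 13 C, 2 N, 1 O.
Implicit hydrogens by atom environment:
  6 × C: 2 H each → 12
  3 × C: 3 H each → 9
  3 × C: 1 H each → 3
  2 × N: no H
  1 × C: no H
  1 × O: no H
  Total hydrogens = 24.
Molecular formula: C13H24N2O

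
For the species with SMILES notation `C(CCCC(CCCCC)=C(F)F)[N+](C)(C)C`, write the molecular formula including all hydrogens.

Heavy atoms from the SMILES: 14 C, 2 F, 1 N.
Implicit hydrogens by atom environment:
  8 × C: 2 H each → 16
  4 × C: 3 H each → 12
  2 × C: no H
  2 × F: no H
  1 × N (charge +1): no H
  Total hydrogens = 28.
Net charge +1.
Molecular formula: C14H28F2N+

C14H28F2N+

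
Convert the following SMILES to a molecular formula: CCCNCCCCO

Heavy atoms from the SMILES: 7 C, 1 N, 1 O.
Implicit hydrogens by atom environment:
  6 × C: 2 H each → 12
  1 × C: 3 H
  1 × N: 1 H
  1 × O: 1 H
  Total hydrogens = 17.
Molecular formula: C7H17NO

C7H17NO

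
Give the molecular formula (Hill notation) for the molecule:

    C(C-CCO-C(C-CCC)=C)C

Heavy atoms from the SMILES: 11 C, 1 O.
Implicit hydrogens by atom environment:
  8 × C: 2 H each → 16
  2 × C: 3 H each → 6
  1 × C: no H
  1 × O: no H
  Total hydrogens = 22.
Molecular formula: C11H22O

C11H22O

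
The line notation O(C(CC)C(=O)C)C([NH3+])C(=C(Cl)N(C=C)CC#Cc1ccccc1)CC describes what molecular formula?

Heavy atoms from the SMILES: 21 C, 1 Cl, 2 N, 2 O.
Implicit hydrogens by atom environment:
  5 × C (aromatic): 1 H each → 5
  5 × C: no H
  4 × C: 2 H each → 8
  3 × C: 3 H each → 9
  3 × C: 1 H each → 3
  2 × O: no H
  1 × C (aromatic): no H
  1 × Cl: no H
  1 × N (charge +1): 3 H
  1 × N: no H
  Total hydrogens = 28.
Net charge +1.
Molecular formula: C21H28ClN2O2+

C21H28ClN2O2+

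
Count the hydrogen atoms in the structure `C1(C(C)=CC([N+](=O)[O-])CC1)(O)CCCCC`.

Hydrogens are implicit in SMILES; fill each atom to its normal valence:
  6 × C: 2 H each → 12
  2 × C: 3 H each → 6
  2 × C: 1 H each → 2
  2 × C: no H
  1 × N (charge +1): no H
  1 × O: 1 H
  1 × O: no H
  1 × O (charge -1): no H
  Total hydrogens = 21.

21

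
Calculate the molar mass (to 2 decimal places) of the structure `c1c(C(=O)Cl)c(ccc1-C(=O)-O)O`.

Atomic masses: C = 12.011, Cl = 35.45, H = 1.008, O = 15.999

Molecular formula: C8H5ClO4.
M = 8×12.011 + 1×35.45 + 5×1.008 + 4×15.999 = 200.57 g/mol.

200.57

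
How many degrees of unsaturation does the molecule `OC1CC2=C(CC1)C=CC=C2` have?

5

Molecular formula from the SMILES: C10H12O.
DoU = (2C + 2 + N − H − X)/2 = (2·10 + 2 + 0 − 12 − 0)/2 = 10/2 = 5.
(Structurally: 2 ring(s) + 3 π bond(s) = 5.)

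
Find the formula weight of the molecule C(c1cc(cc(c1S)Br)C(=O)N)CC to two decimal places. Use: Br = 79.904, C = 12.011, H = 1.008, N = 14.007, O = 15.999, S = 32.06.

274.18

Molecular formula: C10H12BrNOS.
M = 1×79.904 + 10×12.011 + 12×1.008 + 1×14.007 + 1×15.999 + 1×32.06 = 274.18 g/mol.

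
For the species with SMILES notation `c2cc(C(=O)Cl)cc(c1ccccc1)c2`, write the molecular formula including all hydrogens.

C13H9ClO

Heavy atoms from the SMILES: 13 C, 1 Cl, 1 O.
Implicit hydrogens by atom environment:
  9 × C (aromatic): 1 H each → 9
  3 × C (aromatic): no H
  1 × C: no H
  1 × Cl: no H
  1 × O: no H
  Total hydrogens = 9.
Molecular formula: C13H9ClO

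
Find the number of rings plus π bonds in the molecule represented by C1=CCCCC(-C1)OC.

Molecular formula from the SMILES: C8H14O.
DoU = (2C + 2 + N − H − X)/2 = (2·8 + 2 + 0 − 14 − 0)/2 = 4/2 = 2.
(Structurally: 1 ring(s) + 1 π bond(s) = 2.)

2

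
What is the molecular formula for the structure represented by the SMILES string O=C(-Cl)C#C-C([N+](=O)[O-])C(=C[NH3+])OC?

Heavy atoms from the SMILES: 7 C, 1 Cl, 2 N, 4 O.
Implicit hydrogens by atom environment:
  4 × C: no H
  3 × O: no H
  2 × C: 1 H each → 2
  1 × C: 3 H
  1 × Cl: no H
  1 × N (charge +1): 3 H
  1 × N (charge +1): no H
  1 × O (charge -1): no H
  Total hydrogens = 8.
Net charge +1.
Molecular formula: C7H8ClN2O4+

C7H8ClN2O4+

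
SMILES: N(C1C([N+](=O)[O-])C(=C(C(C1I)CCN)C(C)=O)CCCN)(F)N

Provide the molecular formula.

Heavy atoms from the SMILES: 13 C, 1 F, 1 I, 5 N, 3 O.
Implicit hydrogens by atom environment:
  5 × C: 2 H each → 10
  4 × C: 1 H each → 4
  3 × C: no H
  3 × N: 2 H each → 6
  2 × O: no H
  1 × C: 3 H
  1 × F: no H
  1 × I: no H
  1 × N: no H
  1 × N (charge +1): no H
  1 × O (charge -1): no H
  Total hydrogens = 23.
Molecular formula: C13H23FIN5O3

C13H23FIN5O3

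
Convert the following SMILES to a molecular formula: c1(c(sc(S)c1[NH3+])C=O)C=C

Heavy atoms from the SMILES: 7 C, 1 N, 1 O, 2 S.
Implicit hydrogens by atom environment:
  4 × C (aromatic): no H
  2 × C: 1 H each → 2
  1 × C: 2 H
  1 × N (charge +1): 3 H
  1 × O: no H
  1 × S: 1 H
  1 × S (aromatic): no H
  Total hydrogens = 8.
Net charge +1.
Molecular formula: C7H8NOS2+

C7H8NOS2+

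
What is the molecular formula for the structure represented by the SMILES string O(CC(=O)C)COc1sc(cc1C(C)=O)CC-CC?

Heavy atoms from the SMILES: 14 C, 4 O, 1 S.
Implicit hydrogens by atom environment:
  5 × C: 2 H each → 10
  4 × O: no H
  3 × C: 3 H each → 9
  3 × C (aromatic): no H
  2 × C: no H
  1 × C (aromatic): 1 H
  1 × S (aromatic): no H
  Total hydrogens = 20.
Molecular formula: C14H20O4S

C14H20O4S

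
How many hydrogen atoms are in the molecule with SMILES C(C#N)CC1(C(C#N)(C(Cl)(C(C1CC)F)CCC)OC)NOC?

25

Hydrogens are implicit in SMILES; fill each atom to its normal valence:
  5 × C: 2 H each → 10
  5 × C: no H
  4 × C: 3 H each → 12
  2 × C: 1 H each → 2
  2 × N: no H
  2 × O: no H
  1 × Cl: no H
  1 × F: no H
  1 × N: 1 H
  Total hydrogens = 25.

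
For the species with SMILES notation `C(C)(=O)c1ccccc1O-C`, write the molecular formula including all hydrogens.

Heavy atoms from the SMILES: 9 C, 2 O.
Implicit hydrogens by atom environment:
  4 × C (aromatic): 1 H each → 4
  2 × C: 3 H each → 6
  2 × C (aromatic): no H
  2 × O: no H
  1 × C: no H
  Total hydrogens = 10.
Molecular formula: C9H10O2

C9H10O2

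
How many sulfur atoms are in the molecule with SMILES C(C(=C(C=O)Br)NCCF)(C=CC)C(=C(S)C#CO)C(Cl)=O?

The symbol for sulfur appears 1 time in the SMILES.

1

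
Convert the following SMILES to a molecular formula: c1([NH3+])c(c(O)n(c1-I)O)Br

Heavy atoms from the SMILES: 1 Br, 4 C, 1 I, 2 N, 2 O.
Implicit hydrogens by atom environment:
  4 × C (aromatic): no H
  2 × O: 1 H each → 2
  1 × Br: no H
  1 × I: no H
  1 × N (charge +1): 3 H
  1 × N (aromatic): no H
  Total hydrogens = 5.
Net charge +1.
Molecular formula: C4H5BrIN2O2+

C4H5BrIN2O2+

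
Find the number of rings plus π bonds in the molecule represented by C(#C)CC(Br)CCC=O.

3

Molecular formula from the SMILES: C7H9BrO.
DoU = (2C + 2 + N − H − X)/2 = (2·7 + 2 + 0 − 9 − 1)/2 = 6/2 = 3.
(Structurally: 0 ring(s) + 3 π bond(s) = 3.)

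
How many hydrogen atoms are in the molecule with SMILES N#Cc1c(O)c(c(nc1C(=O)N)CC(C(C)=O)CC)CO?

17

Hydrogens are implicit in SMILES; fill each atom to its normal valence:
  5 × C (aromatic): no H
  3 × C: 2 H each → 6
  3 × C: no H
  2 × C: 3 H each → 6
  2 × O: 1 H each → 2
  2 × O: no H
  1 × C: 1 H
  1 × N: 2 H
  1 × N (aromatic): no H
  1 × N: no H
  Total hydrogens = 17.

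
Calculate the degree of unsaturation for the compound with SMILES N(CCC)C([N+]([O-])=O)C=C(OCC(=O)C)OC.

3

Molecular formula from the SMILES: C10H18N2O5.
DoU = (2C + 2 + N − H − X)/2 = (2·10 + 2 + 2 − 18 − 0)/2 = 6/2 = 3.
(Structurally: 0 ring(s) + 3 π bond(s) = 3.)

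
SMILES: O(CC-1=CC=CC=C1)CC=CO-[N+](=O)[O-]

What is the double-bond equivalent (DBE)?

Molecular formula from the SMILES: C10H11NO4.
DoU = (2C + 2 + N − H − X)/2 = (2·10 + 2 + 1 − 11 − 0)/2 = 12/2 = 6.
(Structurally: 1 ring(s) + 5 π bond(s) = 6.)

6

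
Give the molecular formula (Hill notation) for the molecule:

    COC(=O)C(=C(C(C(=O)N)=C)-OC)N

Heavy atoms from the SMILES: 8 C, 2 N, 4 O.
Implicit hydrogens by atom environment:
  5 × C: no H
  4 × O: no H
  2 × C: 3 H each → 6
  2 × N: 2 H each → 4
  1 × C: 2 H
  Total hydrogens = 12.
Molecular formula: C8H12N2O4

C8H12N2O4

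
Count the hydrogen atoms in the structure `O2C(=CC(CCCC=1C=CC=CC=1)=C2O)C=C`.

Hydrogens are implicit in SMILES; fill each atom to its normal valence:
  6 × C (aromatic): 1 H each → 6
  4 × C: 2 H each → 8
  4 × C (aromatic): no H
  1 × C: 1 H
  1 × O: 1 H
  1 × O (aromatic): no H
  Total hydrogens = 16.

16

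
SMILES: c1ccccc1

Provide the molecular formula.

C6H6

Heavy atoms from the SMILES: 6 C.
Implicit hydrogens by atom environment:
  6 × C (aromatic): 1 H each → 6
  Total hydrogens = 6.
Molecular formula: C6H6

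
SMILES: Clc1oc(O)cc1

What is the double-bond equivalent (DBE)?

3

Molecular formula from the SMILES: C4H3ClO2.
DoU = (2C + 2 + N − H − X)/2 = (2·4 + 2 + 0 − 3 − 1)/2 = 6/2 = 3.
(Structurally: 1 ring(s) + 2 π bond(s) = 3.)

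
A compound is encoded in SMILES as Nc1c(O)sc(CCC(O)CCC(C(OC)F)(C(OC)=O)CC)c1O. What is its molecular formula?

C16H26FNO6S

Heavy atoms from the SMILES: 16 C, 1 F, 1 N, 6 O, 1 S.
Implicit hydrogens by atom environment:
  5 × C: 2 H each → 10
  4 × C (aromatic): no H
  3 × C: 3 H each → 9
  3 × O: 1 H each → 3
  3 × O: no H
  2 × C: 1 H each → 2
  2 × C: no H
  1 × F: no H
  1 × N: 2 H
  1 × S (aromatic): no H
  Total hydrogens = 26.
Molecular formula: C16H26FNO6S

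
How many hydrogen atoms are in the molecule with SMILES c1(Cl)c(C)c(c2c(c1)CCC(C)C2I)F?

13

Hydrogens are implicit in SMILES; fill each atom to its normal valence:
  5 × C (aromatic): no H
  2 × C: 3 H each → 6
  2 × C: 2 H each → 4
  2 × C: 1 H each → 2
  1 × C (aromatic): 1 H
  1 × Cl: no H
  1 × F: no H
  1 × I: no H
  Total hydrogens = 13.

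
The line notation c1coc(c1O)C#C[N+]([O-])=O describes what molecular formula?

C6H3NO4

Heavy atoms from the SMILES: 6 C, 1 N, 4 O.
Implicit hydrogens by atom environment:
  2 × C (aromatic): 1 H each → 2
  2 × C (aromatic): no H
  2 × C: no H
  1 × N (charge +1): no H
  1 × O: 1 H
  1 × O (aromatic): no H
  1 × O: no H
  1 × O (charge -1): no H
  Total hydrogens = 3.
Molecular formula: C6H3NO4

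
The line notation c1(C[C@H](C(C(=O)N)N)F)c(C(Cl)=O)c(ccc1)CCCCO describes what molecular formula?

Heavy atoms from the SMILES: 15 C, 1 Cl, 1 F, 2 N, 3 O.
Implicit hydrogens by atom environment:
  5 × C: 2 H each → 10
  3 × C (aromatic): 1 H each → 3
  3 × C (aromatic): no H
  2 × C: 1 H each → 2
  2 × C: no H
  2 × N: 2 H each → 4
  2 × O: no H
  1 × Cl: no H
  1 × F: no H
  1 × O: 1 H
  Total hydrogens = 20.
Molecular formula: C15H20ClFN2O3

C15H20ClFN2O3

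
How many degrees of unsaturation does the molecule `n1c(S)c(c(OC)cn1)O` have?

Molecular formula from the SMILES: C5H6N2O2S.
DoU = (2C + 2 + N − H − X)/2 = (2·5 + 2 + 2 − 6 − 0)/2 = 8/2 = 4.
(Structurally: 1 ring(s) + 3 π bond(s) = 4.)

4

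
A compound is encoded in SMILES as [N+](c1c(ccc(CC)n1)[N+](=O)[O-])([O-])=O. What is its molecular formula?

Heavy atoms from the SMILES: 7 C, 3 N, 4 O.
Implicit hydrogens by atom environment:
  3 × C (aromatic): no H
  2 × C (aromatic): 1 H each → 2
  2 × N (charge +1): no H
  2 × O: no H
  2 × O (charge -1): no H
  1 × C: 3 H
  1 × C: 2 H
  1 × N (aromatic): no H
  Total hydrogens = 7.
Molecular formula: C7H7N3O4

C7H7N3O4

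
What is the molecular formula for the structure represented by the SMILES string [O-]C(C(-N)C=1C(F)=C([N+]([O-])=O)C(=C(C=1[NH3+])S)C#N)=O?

Heavy atoms from the SMILES: 9 C, 1 F, 4 N, 4 O, 1 S.
Implicit hydrogens by atom environment:
  6 × C (aromatic): no H
  2 × C: no H
  2 × O: no H
  2 × O (charge -1): no H
  1 × C: 1 H
  1 × F: no H
  1 × N (charge +1): 3 H
  1 × N: 2 H
  1 × N: no H
  1 × N (charge +1): no H
  1 × S: 1 H
  Total hydrogens = 7.
Molecular formula: C9H7FN4O4S

C9H7FN4O4S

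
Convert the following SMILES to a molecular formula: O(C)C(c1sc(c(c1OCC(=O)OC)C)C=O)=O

C11H12O6S

Heavy atoms from the SMILES: 11 C, 6 O, 1 S.
Implicit hydrogens by atom environment:
  6 × O: no H
  4 × C (aromatic): no H
  3 × C: 3 H each → 9
  2 × C: no H
  1 × C: 2 H
  1 × C: 1 H
  1 × S (aromatic): no H
  Total hydrogens = 12.
Molecular formula: C11H12O6S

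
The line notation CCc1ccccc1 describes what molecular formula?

C8H10

Heavy atoms from the SMILES: 8 C.
Implicit hydrogens by atom environment:
  5 × C (aromatic): 1 H each → 5
  1 × C: 3 H
  1 × C: 2 H
  1 × C (aromatic): no H
  Total hydrogens = 10.
Molecular formula: C8H10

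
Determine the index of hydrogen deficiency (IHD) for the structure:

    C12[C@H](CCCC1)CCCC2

Molecular formula from the SMILES: C10H18.
DoU = (2C + 2 + N − H − X)/2 = (2·10 + 2 + 0 − 18 − 0)/2 = 4/2 = 2.
(Structurally: 2 ring(s) + 0 π bond(s) = 2.)

2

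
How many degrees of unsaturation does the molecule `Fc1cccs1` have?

Molecular formula from the SMILES: C4H3FS.
DoU = (2C + 2 + N − H − X)/2 = (2·4 + 2 + 0 − 3 − 1)/2 = 6/2 = 3.
(Structurally: 1 ring(s) + 2 π bond(s) = 3.)

3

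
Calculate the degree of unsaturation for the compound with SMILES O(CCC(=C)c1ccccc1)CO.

Molecular formula from the SMILES: C11H14O2.
DoU = (2C + 2 + N − H − X)/2 = (2·11 + 2 + 0 − 14 − 0)/2 = 10/2 = 5.
(Structurally: 1 ring(s) + 4 π bond(s) = 5.)

5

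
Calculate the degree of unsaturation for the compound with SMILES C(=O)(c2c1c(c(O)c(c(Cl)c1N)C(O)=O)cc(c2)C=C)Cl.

Molecular formula from the SMILES: C14H9Cl2NO4.
DoU = (2C + 2 + N − H − X)/2 = (2·14 + 2 + 1 − 9 − 2)/2 = 20/2 = 10.
(Structurally: 2 ring(s) + 8 π bond(s) = 10.)

10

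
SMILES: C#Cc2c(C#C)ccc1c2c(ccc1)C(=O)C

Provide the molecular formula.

Heavy atoms from the SMILES: 16 C, 1 O.
Implicit hydrogens by atom environment:
  5 × C (aromatic): 1 H each → 5
  5 × C (aromatic): no H
  3 × C: no H
  2 × C: 1 H each → 2
  1 × C: 3 H
  1 × O: no H
  Total hydrogens = 10.
Molecular formula: C16H10O

C16H10O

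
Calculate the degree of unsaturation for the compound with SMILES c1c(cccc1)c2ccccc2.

Molecular formula from the SMILES: C12H10.
DoU = (2C + 2 + N − H − X)/2 = (2·12 + 2 + 0 − 10 − 0)/2 = 16/2 = 8.
(Structurally: 2 ring(s) + 6 π bond(s) = 8.)

8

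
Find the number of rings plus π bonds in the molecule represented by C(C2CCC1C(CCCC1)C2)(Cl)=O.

Molecular formula from the SMILES: C11H17ClO.
DoU = (2C + 2 + N − H − X)/2 = (2·11 + 2 + 0 − 17 − 1)/2 = 6/2 = 3.
(Structurally: 2 ring(s) + 1 π bond(s) = 3.)

3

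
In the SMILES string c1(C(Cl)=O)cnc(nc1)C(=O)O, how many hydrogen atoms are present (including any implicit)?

3

Hydrogens are implicit in SMILES; fill each atom to its normal valence:
  2 × C (aromatic): 1 H each → 2
  2 × C (aromatic): no H
  2 × C: no H
  2 × N (aromatic): no H
  2 × O: no H
  1 × Cl: no H
  1 × O: 1 H
  Total hydrogens = 3.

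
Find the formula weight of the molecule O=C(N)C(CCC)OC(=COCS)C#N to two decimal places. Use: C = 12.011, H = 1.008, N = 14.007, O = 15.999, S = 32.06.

230.28

Molecular formula: C9H14N2O3S.
M = 9×12.011 + 14×1.008 + 2×14.007 + 3×15.999 + 1×32.06 = 230.28 g/mol.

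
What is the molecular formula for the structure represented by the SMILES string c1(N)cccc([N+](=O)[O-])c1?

Heavy atoms from the SMILES: 6 C, 2 N, 2 O.
Implicit hydrogens by atom environment:
  4 × C (aromatic): 1 H each → 4
  2 × C (aromatic): no H
  1 × N: 2 H
  1 × N (charge +1): no H
  1 × O: no H
  1 × O (charge -1): no H
  Total hydrogens = 6.
Molecular formula: C6H6N2O2

C6H6N2O2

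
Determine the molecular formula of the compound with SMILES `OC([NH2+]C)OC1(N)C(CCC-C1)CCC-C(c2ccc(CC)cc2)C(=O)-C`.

Heavy atoms from the SMILES: 22 C, 2 N, 3 O.
Implicit hydrogens by atom environment:
  8 × C: 2 H each → 16
  4 × C (aromatic): 1 H each → 4
  3 × C: 3 H each → 9
  3 × C: 1 H each → 3
  2 × C: no H
  2 × C (aromatic): no H
  2 × O: no H
  1 × N: 2 H
  1 × N (charge +1): 2 H
  1 × O: 1 H
  Total hydrogens = 37.
Net charge +1.
Molecular formula: C22H37N2O3+

C22H37N2O3+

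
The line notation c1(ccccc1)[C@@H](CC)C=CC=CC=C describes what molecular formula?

C15H18

Heavy atoms from the SMILES: 15 C.
Implicit hydrogens by atom environment:
  6 × C: 1 H each → 6
  5 × C (aromatic): 1 H each → 5
  2 × C: 2 H each → 4
  1 × C: 3 H
  1 × C (aromatic): no H
  Total hydrogens = 18.
Molecular formula: C15H18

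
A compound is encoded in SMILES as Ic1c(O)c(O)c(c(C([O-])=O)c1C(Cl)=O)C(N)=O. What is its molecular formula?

Heavy atoms from the SMILES: 9 C, 1 Cl, 1 I, 1 N, 6 O.
Implicit hydrogens by atom environment:
  6 × C (aromatic): no H
  3 × C: no H
  3 × O: no H
  2 × O: 1 H each → 2
  1 × Cl: no H
  1 × I: no H
  1 × N: 2 H
  1 × O (charge -1): no H
  Total hydrogens = 4.
Net charge -1.
Molecular formula: C9H4ClINO6-

C9H4ClINO6-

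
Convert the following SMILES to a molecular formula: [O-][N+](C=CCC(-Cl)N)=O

C4H7ClN2O2

Heavy atoms from the SMILES: 4 C, 1 Cl, 2 N, 2 O.
Implicit hydrogens by atom environment:
  3 × C: 1 H each → 3
  1 × C: 2 H
  1 × Cl: no H
  1 × N: 2 H
  1 × N (charge +1): no H
  1 × O: no H
  1 × O (charge -1): no H
  Total hydrogens = 7.
Molecular formula: C4H7ClN2O2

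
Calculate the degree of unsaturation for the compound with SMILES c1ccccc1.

4

Molecular formula from the SMILES: C6H6.
DoU = (2C + 2 + N − H − X)/2 = (2·6 + 2 + 0 − 6 − 0)/2 = 8/2 = 4.
(Structurally: 1 ring(s) + 3 π bond(s) = 4.)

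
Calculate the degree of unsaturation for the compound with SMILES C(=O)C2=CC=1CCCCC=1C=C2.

Molecular formula from the SMILES: C11H12O.
DoU = (2C + 2 + N − H − X)/2 = (2·11 + 2 + 0 − 12 − 0)/2 = 12/2 = 6.
(Structurally: 2 ring(s) + 4 π bond(s) = 6.)

6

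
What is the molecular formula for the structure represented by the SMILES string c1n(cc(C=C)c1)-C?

Heavy atoms from the SMILES: 7 C, 1 N.
Implicit hydrogens by atom environment:
  3 × C (aromatic): 1 H each → 3
  1 × C: 3 H
  1 × C: 2 H
  1 × C: 1 H
  1 × C (aromatic): no H
  1 × N (aromatic): no H
  Total hydrogens = 9.
Molecular formula: C7H9N

C7H9N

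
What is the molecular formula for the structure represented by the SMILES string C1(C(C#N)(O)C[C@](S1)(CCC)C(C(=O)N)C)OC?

Heavy atoms from the SMILES: 12 C, 2 N, 3 O, 1 S.
Implicit hydrogens by atom environment:
  4 × C: no H
  3 × C: 3 H each → 9
  3 × C: 2 H each → 6
  2 × C: 1 H each → 2
  2 × O: no H
  1 × N: 2 H
  1 × N: no H
  1 × O: 1 H
  1 × S: no H
  Total hydrogens = 20.
Molecular formula: C12H20N2O3S

C12H20N2O3S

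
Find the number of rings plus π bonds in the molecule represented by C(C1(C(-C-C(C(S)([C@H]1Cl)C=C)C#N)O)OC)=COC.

5

Molecular formula from the SMILES: C13H18ClNO3S.
DoU = (2C + 2 + N − H − X)/2 = (2·13 + 2 + 1 − 18 − 1)/2 = 10/2 = 5.
(Structurally: 1 ring(s) + 4 π bond(s) = 5.)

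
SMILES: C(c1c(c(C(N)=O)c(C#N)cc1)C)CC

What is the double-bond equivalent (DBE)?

7

Molecular formula from the SMILES: C12H14N2O.
DoU = (2C + 2 + N − H − X)/2 = (2·12 + 2 + 2 − 14 − 0)/2 = 14/2 = 7.
(Structurally: 1 ring(s) + 6 π bond(s) = 7.)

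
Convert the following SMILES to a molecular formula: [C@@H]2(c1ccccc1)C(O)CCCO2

C11H14O2

Heavy atoms from the SMILES: 11 C, 2 O.
Implicit hydrogens by atom environment:
  5 × C (aromatic): 1 H each → 5
  3 × C: 2 H each → 6
  2 × C: 1 H each → 2
  1 × C (aromatic): no H
  1 × O: 1 H
  1 × O: no H
  Total hydrogens = 14.
Molecular formula: C11H14O2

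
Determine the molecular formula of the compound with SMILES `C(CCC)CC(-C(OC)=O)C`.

C9H18O2

Heavy atoms from the SMILES: 9 C, 2 O.
Implicit hydrogens by atom environment:
  4 × C: 2 H each → 8
  3 × C: 3 H each → 9
  2 × O: no H
  1 × C: 1 H
  1 × C: no H
  Total hydrogens = 18.
Molecular formula: C9H18O2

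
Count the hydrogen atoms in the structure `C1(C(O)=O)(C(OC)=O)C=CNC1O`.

Hydrogens are implicit in SMILES; fill each atom to its normal valence:
  3 × C: 1 H each → 3
  3 × C: no H
  3 × O: no H
  2 × O: 1 H each → 2
  1 × C: 3 H
  1 × N: 1 H
  Total hydrogens = 9.

9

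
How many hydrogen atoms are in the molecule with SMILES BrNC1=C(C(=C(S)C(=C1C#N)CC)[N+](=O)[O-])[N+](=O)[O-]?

7

Hydrogens are implicit in SMILES; fill each atom to its normal valence:
  6 × C (aromatic): no H
  2 × N (charge +1): no H
  2 × O: no H
  2 × O (charge -1): no H
  1 × Br: no H
  1 × C: 3 H
  1 × C: 2 H
  1 × C: no H
  1 × N: 1 H
  1 × N: no H
  1 × S: 1 H
  Total hydrogens = 7.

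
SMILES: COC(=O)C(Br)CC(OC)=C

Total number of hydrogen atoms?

11

Hydrogens are implicit in SMILES; fill each atom to its normal valence:
  3 × O: no H
  2 × C: 3 H each → 6
  2 × C: 2 H each → 4
  2 × C: no H
  1 × Br: no H
  1 × C: 1 H
  Total hydrogens = 11.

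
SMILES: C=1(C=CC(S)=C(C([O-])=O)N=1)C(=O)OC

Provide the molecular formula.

C8H6NO4S-

Heavy atoms from the SMILES: 8 C, 1 N, 4 O, 1 S.
Implicit hydrogens by atom environment:
  3 × C (aromatic): no H
  3 × O: no H
  2 × C (aromatic): 1 H each → 2
  2 × C: no H
  1 × C: 3 H
  1 × N (aromatic): no H
  1 × O (charge -1): no H
  1 × S: 1 H
  Total hydrogens = 6.
Net charge -1.
Molecular formula: C8H6NO4S-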